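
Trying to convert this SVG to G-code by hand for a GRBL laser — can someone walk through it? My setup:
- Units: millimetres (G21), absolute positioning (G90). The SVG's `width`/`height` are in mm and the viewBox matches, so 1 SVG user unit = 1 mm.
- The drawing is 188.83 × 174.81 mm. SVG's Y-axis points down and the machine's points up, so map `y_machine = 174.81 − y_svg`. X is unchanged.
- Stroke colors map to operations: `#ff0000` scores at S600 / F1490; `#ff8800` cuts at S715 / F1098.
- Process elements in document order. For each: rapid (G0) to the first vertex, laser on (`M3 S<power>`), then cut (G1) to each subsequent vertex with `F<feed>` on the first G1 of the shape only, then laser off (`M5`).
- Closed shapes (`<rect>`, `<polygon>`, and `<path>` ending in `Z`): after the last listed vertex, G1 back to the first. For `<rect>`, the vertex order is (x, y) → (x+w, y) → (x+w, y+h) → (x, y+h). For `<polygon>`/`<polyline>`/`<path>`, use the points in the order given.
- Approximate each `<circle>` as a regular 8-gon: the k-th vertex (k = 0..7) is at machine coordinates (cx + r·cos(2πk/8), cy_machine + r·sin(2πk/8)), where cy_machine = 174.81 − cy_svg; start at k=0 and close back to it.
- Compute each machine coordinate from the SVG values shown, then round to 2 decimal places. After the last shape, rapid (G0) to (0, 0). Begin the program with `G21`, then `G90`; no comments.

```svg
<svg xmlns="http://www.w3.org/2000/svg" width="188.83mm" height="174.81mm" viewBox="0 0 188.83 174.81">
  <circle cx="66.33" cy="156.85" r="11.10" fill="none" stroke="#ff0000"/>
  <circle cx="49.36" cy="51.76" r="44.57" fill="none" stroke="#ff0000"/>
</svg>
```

Since the viewBox matches the mm dimensions, user units are millimetres directly. The only transform is the Y-flip y_m = 174.81 − y_svg.

Shape 1 is a circle drawn with `<circle>`. Its stroke #ff0000 means score at S600, F1490. After flipping Y the toolpath is (77.43,17.96) → (74.18,25.81) → (66.33,29.06) → (58.48,25.81) → (55.23,17.96) → (58.48,10.11) → (66.33,6.86) → (74.18,10.11) → (77.43,17.96), returning to the start.

Shape 2 is a circle drawn with `<circle>`. Its stroke #ff0000 means score at S600, F1490. After flipping Y the toolpath is (93.93,123.05) → (80.88,154.57) → (49.36,167.62) → (17.84,154.57) → (4.79,123.05) → (17.84,91.53) → (49.36,78.48) → (80.88,91.53) → (93.93,123.05), returning to the start.

G21
G90
G0 X77.43 Y17.96
M3 S600
G1 X74.18 Y25.81 F1490
G1 X66.33 Y29.06
G1 X58.48 Y25.81
G1 X55.23 Y17.96
G1 X58.48 Y10.11
G1 X66.33 Y6.86
G1 X74.18 Y10.11
G1 X77.43 Y17.96
M5
G0 X93.93 Y123.05
M3 S600
G1 X80.88 Y154.57 F1490
G1 X49.36 Y167.62
G1 X17.84 Y154.57
G1 X4.79 Y123.05
G1 X17.84 Y91.53
G1 X49.36 Y78.48
G1 X80.88 Y91.53
G1 X93.93 Y123.05
M5
G0 X0.00 Y0.00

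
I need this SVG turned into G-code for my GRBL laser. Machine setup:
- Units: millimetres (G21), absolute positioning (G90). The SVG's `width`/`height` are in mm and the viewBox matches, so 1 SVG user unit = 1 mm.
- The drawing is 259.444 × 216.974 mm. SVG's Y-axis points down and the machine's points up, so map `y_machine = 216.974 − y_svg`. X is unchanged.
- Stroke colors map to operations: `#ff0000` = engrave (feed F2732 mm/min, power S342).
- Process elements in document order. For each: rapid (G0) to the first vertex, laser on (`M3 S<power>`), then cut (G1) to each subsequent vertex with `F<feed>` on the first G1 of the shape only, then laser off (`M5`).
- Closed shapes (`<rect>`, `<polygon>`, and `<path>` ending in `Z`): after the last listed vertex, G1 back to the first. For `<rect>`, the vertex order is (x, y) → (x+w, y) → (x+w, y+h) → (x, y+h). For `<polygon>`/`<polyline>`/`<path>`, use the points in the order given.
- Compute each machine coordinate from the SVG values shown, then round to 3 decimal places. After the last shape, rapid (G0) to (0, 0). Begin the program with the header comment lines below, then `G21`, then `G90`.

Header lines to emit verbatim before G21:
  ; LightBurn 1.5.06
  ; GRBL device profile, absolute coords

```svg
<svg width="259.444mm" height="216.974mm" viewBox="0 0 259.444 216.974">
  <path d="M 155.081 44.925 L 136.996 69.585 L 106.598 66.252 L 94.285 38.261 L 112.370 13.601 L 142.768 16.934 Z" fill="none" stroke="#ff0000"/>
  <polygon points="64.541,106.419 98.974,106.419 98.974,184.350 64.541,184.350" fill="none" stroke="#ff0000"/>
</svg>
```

Since the viewBox matches the mm dimensions, user units are millimetres directly. The only transform is the Y-flip y_m = 216.974 − y_svg.

Shape 1 is a regular polygon drawn with `<path>`. Its stroke #ff0000 means engrave at S342, F2732. After flipping Y the toolpath is (155.081,172.049) → (136.996,147.389) → (106.598,150.722) → (94.285,178.713) → (112.370,203.373) → (142.768,200.040) → (155.081,172.049), returning to the start.

Shape 2 is a rectangle drawn with `<polygon>`. Its stroke #ff0000 means engrave at S342, F2732. After flipping Y the toolpath is (64.541,110.555) → (98.974,110.555) → (98.974,32.624) → (64.541,32.624) → (64.541,110.555), returning to the start.

; LightBurn 1.5.06
; GRBL device profile, absolute coords
G21
G90
G0 X155.081 Y172.049
M3 S342
G1 X136.996 Y147.389 F2732
G1 X106.598 Y150.722
G1 X94.285 Y178.713
G1 X112.370 Y203.373
G1 X142.768 Y200.040
G1 X155.081 Y172.049
M5
G0 X64.541 Y110.555
M3 S342
G1 X98.974 Y110.555 F2732
G1 X98.974 Y32.624
G1 X64.541 Y32.624
G1 X64.541 Y110.555
M5
G0 X0.000 Y0.000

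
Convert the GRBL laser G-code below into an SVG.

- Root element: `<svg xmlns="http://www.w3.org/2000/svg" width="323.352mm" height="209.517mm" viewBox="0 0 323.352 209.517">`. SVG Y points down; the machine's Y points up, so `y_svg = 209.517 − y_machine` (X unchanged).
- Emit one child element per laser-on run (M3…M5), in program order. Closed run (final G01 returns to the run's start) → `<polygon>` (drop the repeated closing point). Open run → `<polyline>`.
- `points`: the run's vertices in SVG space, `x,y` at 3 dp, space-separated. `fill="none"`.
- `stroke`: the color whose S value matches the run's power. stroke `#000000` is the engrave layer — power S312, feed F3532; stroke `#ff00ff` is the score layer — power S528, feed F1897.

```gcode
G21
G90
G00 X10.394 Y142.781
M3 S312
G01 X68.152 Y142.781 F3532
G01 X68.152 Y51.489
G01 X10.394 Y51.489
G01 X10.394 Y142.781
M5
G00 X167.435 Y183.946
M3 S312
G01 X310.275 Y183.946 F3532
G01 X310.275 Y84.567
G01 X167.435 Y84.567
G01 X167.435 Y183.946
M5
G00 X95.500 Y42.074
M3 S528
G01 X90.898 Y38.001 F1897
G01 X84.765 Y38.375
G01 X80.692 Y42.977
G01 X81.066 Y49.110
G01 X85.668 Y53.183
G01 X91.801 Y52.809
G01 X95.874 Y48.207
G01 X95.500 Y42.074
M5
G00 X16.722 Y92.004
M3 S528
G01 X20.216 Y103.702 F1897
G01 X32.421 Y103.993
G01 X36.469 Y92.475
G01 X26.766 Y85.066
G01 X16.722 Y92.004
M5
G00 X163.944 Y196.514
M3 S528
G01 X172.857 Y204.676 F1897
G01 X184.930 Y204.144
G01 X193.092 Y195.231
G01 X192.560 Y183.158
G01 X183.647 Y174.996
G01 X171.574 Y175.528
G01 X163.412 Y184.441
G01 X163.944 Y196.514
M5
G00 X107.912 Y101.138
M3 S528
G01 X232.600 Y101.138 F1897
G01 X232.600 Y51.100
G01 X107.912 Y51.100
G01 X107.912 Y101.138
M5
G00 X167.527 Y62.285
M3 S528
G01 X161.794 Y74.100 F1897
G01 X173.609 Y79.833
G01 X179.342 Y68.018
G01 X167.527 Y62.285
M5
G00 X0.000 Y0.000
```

<svg xmlns="http://www.w3.org/2000/svg" width="323.352mm" height="209.517mm" viewBox="0 0 323.352 209.517">
  <polygon points="10.394,66.736 68.152,66.736 68.152,158.028 10.394,158.028" fill="none" stroke="#000000"/>
  <polygon points="167.435,25.571 310.275,25.571 310.275,124.950 167.435,124.950" fill="none" stroke="#000000"/>
  <polygon points="95.500,167.443 90.898,171.516 84.765,171.142 80.692,166.540 81.066,160.407 85.668,156.334 91.801,156.708 95.874,161.310" fill="none" stroke="#ff00ff"/>
  <polygon points="16.722,117.513 20.216,105.815 32.421,105.524 36.469,117.042 26.766,124.451" fill="none" stroke="#ff00ff"/>
  <polygon points="163.944,13.003 172.857,4.841 184.930,5.373 193.092,14.286 192.560,26.359 183.647,34.521 171.574,33.989 163.412,25.076" fill="none" stroke="#ff00ff"/>
  <polygon points="107.912,108.379 232.600,108.379 232.600,158.417 107.912,158.417" fill="none" stroke="#ff00ff"/>
  <polygon points="167.527,147.232 161.794,135.417 173.609,129.684 179.342,141.499" fill="none" stroke="#ff00ff"/>
</svg>

Machine Y-up, SVG Y-down with viewBox height 209.517, so y_svg = 209.517 − y_machine; X carries over.

Run 1: the run's S312 means `#000000` (engrave). The run returns to its start, so emit a `<polygon>` with points (Y-flipped): 10.394,66.736 68.152,66.736 68.152,158.028 10.394,158.028.

Run 2: power S312 maps to stroke `#000000` (engrave). The run returns to its start, so emit a `<polygon>` with points (Y-flipped): 167.435,25.571 310.275,25.571 310.275,124.950 167.435,124.950.

Run 3: power S528 maps to stroke `#ff00ff` (score). The run returns to its start, so emit a `<polygon>` with points (Y-flipped): 95.500,167.443 90.898,171.516 84.765,171.142 80.692,166.540 81.066,160.407 85.668,156.334 91.801,156.708 95.874,161.310.

Run 4: S528 ⇒ score layer `#ff00ff`. The run returns to its start, so emit a `<polygon>` with points (Y-flipped): 16.722,117.513 20.216,105.815 32.421,105.524 36.469,117.042 26.766,124.451.

Run 5: power S528 maps to stroke `#ff00ff` (score). The run returns to its start, so emit a `<polygon>` with points (Y-flipped): 163.944,13.003 172.857,4.841 184.930,5.373 193.092,14.286 192.560,26.359 183.647,34.521 171.574,33.989 163.412,25.076.

Run 6: power S528 maps to stroke `#ff00ff` (score). The run returns to its start, so emit a `<polygon>` with points (Y-flipped): 107.912,108.379 232.600,108.379 232.600,158.417 107.912,158.417.

Run 7: power S528 maps to stroke `#ff00ff` (score). The run returns to its start, so emit a `<polygon>` with points (Y-flipped): 167.527,147.232 161.794,135.417 173.609,129.684 179.342,141.499.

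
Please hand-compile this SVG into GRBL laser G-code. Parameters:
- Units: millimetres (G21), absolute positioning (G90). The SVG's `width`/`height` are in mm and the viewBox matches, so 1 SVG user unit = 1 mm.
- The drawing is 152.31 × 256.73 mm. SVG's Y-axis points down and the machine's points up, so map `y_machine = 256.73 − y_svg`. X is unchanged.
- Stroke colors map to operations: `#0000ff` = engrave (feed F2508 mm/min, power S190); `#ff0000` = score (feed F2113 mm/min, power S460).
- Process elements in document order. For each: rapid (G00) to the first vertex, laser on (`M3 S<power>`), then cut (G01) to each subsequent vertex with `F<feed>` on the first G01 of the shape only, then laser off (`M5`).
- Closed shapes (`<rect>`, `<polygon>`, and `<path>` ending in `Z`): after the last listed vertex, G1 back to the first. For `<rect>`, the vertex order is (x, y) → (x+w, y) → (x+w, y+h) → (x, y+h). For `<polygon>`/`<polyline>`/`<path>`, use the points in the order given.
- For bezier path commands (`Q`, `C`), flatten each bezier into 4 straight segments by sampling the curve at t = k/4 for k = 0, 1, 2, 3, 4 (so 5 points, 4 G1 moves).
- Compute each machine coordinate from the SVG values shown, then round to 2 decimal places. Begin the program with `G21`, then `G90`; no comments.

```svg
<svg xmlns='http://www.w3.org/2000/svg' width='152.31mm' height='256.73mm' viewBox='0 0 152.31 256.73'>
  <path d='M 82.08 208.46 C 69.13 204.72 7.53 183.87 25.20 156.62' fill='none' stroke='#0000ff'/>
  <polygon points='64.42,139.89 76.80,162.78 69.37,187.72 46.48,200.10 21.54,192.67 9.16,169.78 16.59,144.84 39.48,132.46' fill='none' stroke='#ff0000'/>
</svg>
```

G21
G90
G00 X82.08 Y48.27
M3 S190
G01 X65.24 Y54.12 F2508
G01 X42.16 Y65.37
G01 X24.81 Y81.04
G01 X25.20 Y100.11
M5
G00 X64.42 Y116.84
M3 S460
G01 X76.80 Y93.95 F2113
G01 X69.37 Y69.01
G01 X46.48 Y56.63
G01 X21.54 Y64.06
G01 X9.16 Y86.95
G01 X16.59 Y111.89
G01 X39.48 Y124.27
G01 X64.42 Y116.84
M5

viewBox `0 0 152.31 256.73` with mm width/height → 1 unit = 1 mm. Flip: y_m = 256.73 − y_svg.

**Shape 1** — `<path>` cubic bezier, stroke `#0000ff` → engrave (S190, F2508). Control points (SVG): P0=(82.08,208.46), P1=(69.13,204.72), P2=(7.53,183.87), P3=(25.20,156.62); sampled at t=k/4. Machine vertices: (82.08,48.27) → (65.24,54.12) → (42.16,65.37) → (24.81,81.04) → (25.20,100.11). Open path.

**Shape 2** — `<polygon>` regular polygon, stroke `#ff0000` → score (S460, F2113). Machine vertices: (64.42,116.84) → (76.80,93.95) → (69.37,69.01) → (46.48,56.63) → (21.54,64.06) → (9.16,86.95) → (16.59,111.89) → (39.48,124.27) → (64.42,116.84). Closed: final G1 returns to the first vertex.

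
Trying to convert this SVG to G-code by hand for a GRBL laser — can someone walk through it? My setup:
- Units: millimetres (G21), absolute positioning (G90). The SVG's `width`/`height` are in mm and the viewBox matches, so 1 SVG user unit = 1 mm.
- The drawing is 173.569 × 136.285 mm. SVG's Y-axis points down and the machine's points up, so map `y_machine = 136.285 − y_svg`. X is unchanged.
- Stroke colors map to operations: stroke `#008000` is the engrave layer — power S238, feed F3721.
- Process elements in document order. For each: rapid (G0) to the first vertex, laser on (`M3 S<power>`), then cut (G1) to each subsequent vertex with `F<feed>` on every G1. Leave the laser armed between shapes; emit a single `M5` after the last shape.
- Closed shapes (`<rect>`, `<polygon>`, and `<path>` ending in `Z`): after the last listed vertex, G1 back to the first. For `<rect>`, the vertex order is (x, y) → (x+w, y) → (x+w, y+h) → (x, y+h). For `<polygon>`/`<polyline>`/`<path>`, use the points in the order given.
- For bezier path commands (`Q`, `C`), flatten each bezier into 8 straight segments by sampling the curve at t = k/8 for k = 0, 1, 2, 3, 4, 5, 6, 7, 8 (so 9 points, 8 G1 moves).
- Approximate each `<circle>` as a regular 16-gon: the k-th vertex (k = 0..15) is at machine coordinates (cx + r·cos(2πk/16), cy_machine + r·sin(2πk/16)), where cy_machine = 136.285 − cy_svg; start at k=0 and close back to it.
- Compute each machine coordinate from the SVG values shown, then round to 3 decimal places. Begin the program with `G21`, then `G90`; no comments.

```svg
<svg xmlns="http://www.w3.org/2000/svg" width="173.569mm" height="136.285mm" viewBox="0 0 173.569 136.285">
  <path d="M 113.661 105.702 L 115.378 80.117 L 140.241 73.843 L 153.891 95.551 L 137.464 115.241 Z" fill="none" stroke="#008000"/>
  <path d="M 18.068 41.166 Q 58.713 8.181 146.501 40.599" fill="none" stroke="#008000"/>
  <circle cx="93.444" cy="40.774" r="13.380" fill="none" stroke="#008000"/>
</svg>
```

viewBox `0 0 173.569 136.285` with mm width/height → 1 unit = 1 mm. Flip: y_m = 136.285 − y_svg.

**Shape 1** — `<path>` regular polygon, stroke `#008000` → engrave (S238, F3721). Machine vertices: (113.661,30.583) → (115.378,56.168) → (140.241,62.442) → (153.891,40.734) → (137.464,21.044) → (113.661,30.583). Closed: final G1 returns to the first vertex.

**Shape 2** — `<path>` quadratic bezier, stroke `#008000` → engrave (S238, F3721). Control points (SVG): P0=(18.068,41.166), P1=(58.713,8.181), P2=(146.501,40.599); sampled at t=k/8. Machine vertices: (18.068,95.119) → (28.966,102.343) → (41.337,107.524) → (55.181,110.660) → (70.499,111.753) → (87.289,110.802) → (105.553,107.807) → (125.291,102.769) → (146.501,95.686). Open path.

**Shape 3** — `<circle>` circle, stroke `#008000` → engrave (S238, F3721). Machine vertices: (106.824,95.511) → (105.806,100.631) → (102.905,104.972) → (98.564,107.873) → (93.444,108.891) → (88.324,107.873) → (83.983,104.972) → (81.082,100.631) → (80.064,95.511) → (81.082,90.391) → (83.983,86.050) → (88.324,83.149) → (93.444,82.131) → (98.564,83.149) → (102.905,86.050) → (105.806,90.391) → (106.824,95.511). Closed: final G1 returns to the first vertex.

G21
G90
G0 X113.661 Y30.583
M3 S238
G1 X115.378 Y56.168 F3721
G1 X140.241 Y62.442 F3721
G1 X153.891 Y40.734 F3721
G1 X137.464 Y21.044 F3721
G1 X113.661 Y30.583 F3721
G0 X18.068 Y95.119
M3 S238
G1 X28.966 Y102.343 F3721
G1 X41.337 Y107.524 F3721
G1 X55.181 Y110.660 F3721
G1 X70.499 Y111.753 F3721
G1 X87.289 Y110.802 F3721
G1 X105.553 Y107.807 F3721
G1 X125.291 Y102.769 F3721
G1 X146.501 Y95.686 F3721
G0 X106.824 Y95.511
M3 S238
G1 X105.806 Y100.631 F3721
G1 X102.905 Y104.972 F3721
G1 X98.564 Y107.873 F3721
G1 X93.444 Y108.891 F3721
G1 X88.324 Y107.873 F3721
G1 X83.983 Y104.972 F3721
G1 X81.082 Y100.631 F3721
G1 X80.064 Y95.511 F3721
G1 X81.082 Y90.391 F3721
G1 X83.983 Y86.050 F3721
G1 X88.324 Y83.149 F3721
G1 X93.444 Y82.131 F3721
G1 X98.564 Y83.149 F3721
G1 X102.905 Y86.050 F3721
G1 X105.806 Y90.391 F3721
G1 X106.824 Y95.511 F3721
M5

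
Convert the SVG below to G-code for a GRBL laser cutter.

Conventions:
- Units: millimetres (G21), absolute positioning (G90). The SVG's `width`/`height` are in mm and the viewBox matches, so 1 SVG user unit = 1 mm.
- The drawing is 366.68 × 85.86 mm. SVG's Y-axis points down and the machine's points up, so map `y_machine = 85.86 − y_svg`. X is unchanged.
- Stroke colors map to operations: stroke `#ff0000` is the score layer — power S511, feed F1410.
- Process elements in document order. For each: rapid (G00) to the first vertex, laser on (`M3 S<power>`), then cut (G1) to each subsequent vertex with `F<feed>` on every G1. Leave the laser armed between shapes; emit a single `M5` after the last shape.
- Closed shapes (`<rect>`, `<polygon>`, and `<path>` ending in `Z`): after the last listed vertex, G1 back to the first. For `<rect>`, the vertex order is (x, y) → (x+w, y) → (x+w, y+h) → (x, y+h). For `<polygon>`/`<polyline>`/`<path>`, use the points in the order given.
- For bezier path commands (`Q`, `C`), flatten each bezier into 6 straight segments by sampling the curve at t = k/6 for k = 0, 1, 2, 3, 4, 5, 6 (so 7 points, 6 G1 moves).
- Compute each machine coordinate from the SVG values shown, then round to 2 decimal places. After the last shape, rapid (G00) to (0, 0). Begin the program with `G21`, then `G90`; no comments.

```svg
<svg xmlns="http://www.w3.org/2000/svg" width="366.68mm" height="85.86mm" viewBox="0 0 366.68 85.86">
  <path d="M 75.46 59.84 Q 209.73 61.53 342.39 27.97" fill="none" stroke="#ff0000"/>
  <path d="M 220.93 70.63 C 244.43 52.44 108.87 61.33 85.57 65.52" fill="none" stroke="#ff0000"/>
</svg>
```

1 u = 1 mm; y_m = 85.86 − y.

[1] `<path>` quadratic bezier, #ff0000→score S511 F1410: (75.46,26.02) → (120.17,26.44) → (164.79,28.81) → (209.33,33.14) → (253.77,39.43) → (298.13,47.68) → (342.39,57.89)

[2] `<path>` cubic bezier, #ff0000→score S511 F1410: (220.93,15.23) → (220.68,22.22) → (201.46,25.57) → (170.80,26.18) → (136.24,24.92) → (105.32,22.68) → (85.57,20.34)

G21
G90
G00 X75.46 Y26.02
M3 S511
G1 X120.17 Y26.44 F1410
G1 X164.79 Y28.81 F1410
G1 X209.33 Y33.14 F1410
G1 X253.77 Y39.43 F1410
G1 X298.13 Y47.68 F1410
G1 X342.39 Y57.89 F1410
G00 X220.93 Y15.23
M3 S511
G1 X220.68 Y22.22 F1410
G1 X201.46 Y25.57 F1410
G1 X170.80 Y26.18 F1410
G1 X136.24 Y24.92 F1410
G1 X105.32 Y22.68 F1410
G1 X85.57 Y20.34 F1410
M5
G00 X0.00 Y0.00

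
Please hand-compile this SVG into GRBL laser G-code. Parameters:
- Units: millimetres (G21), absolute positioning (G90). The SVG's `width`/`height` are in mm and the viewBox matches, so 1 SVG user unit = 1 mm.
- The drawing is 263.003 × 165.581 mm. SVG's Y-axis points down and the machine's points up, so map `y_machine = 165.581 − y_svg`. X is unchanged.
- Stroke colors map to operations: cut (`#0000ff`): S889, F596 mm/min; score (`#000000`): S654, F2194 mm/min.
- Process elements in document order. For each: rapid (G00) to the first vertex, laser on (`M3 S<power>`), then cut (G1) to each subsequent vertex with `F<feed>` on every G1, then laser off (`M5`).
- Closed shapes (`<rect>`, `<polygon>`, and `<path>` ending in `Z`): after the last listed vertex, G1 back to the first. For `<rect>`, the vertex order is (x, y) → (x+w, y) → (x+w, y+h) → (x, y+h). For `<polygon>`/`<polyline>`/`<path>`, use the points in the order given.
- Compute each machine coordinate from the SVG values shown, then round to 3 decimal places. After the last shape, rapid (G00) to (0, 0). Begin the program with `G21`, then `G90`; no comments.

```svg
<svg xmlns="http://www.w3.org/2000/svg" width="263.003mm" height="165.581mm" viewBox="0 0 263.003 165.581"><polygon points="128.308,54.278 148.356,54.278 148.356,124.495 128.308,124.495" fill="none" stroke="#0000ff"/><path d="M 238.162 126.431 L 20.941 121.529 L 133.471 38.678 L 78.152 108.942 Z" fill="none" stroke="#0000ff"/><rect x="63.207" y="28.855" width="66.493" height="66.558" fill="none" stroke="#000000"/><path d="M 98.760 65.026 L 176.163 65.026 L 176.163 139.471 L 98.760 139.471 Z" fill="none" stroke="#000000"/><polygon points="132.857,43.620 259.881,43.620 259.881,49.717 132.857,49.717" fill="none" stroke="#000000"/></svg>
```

viewBox `0 0 263.003 165.581` with mm width/height → 1 unit = 1 mm. Flip: y_m = 165.581 − y_svg.

**Shape 1** — `<polygon>` rectangle, stroke `#0000ff` → cut (S889, F596). Machine vertices: (128.308,111.303) → (148.356,111.303) → (148.356,41.086) → (128.308,41.086) → (128.308,111.303). Closed: final G1 returns to the first vertex.

**Shape 2** — `<path>` closed polygon, stroke `#0000ff` → cut (S889, F596). Machine vertices: (238.162,39.150) → (20.941,44.052) → (133.471,126.903) → (78.152,56.639) → (238.162,39.150). Closed: final G1 returns to the first vertex.

**Shape 3** — `<rect>` rectangle, stroke `#000000` → score (S654, F2194). Machine vertices: (63.207,136.726) → (129.700,136.726) → (129.700,70.168) → (63.207,70.168) → (63.207,136.726). Closed: final G1 returns to the first vertex.

**Shape 4** — `<path>` rectangle, stroke `#000000` → score (S654, F2194). Machine vertices: (98.760,100.555) → (176.163,100.555) → (176.163,26.110) → (98.760,26.110) → (98.760,100.555). Closed: final G1 returns to the first vertex.

**Shape 5** — `<polygon>` rectangle, stroke `#000000` → score (S654, F2194). Machine vertices: (132.857,121.961) → (259.881,121.961) → (259.881,115.864) → (132.857,115.864) → (132.857,121.961). Closed: final G1 returns to the first vertex.

G21
G90
G00 X128.308 Y111.303
M3 S889
G1 X148.356 Y111.303 F596
G1 X148.356 Y41.086 F596
G1 X128.308 Y41.086 F596
G1 X128.308 Y111.303 F596
M5
G00 X238.162 Y39.150
M3 S889
G1 X20.941 Y44.052 F596
G1 X133.471 Y126.903 F596
G1 X78.152 Y56.639 F596
G1 X238.162 Y39.150 F596
M5
G00 X63.207 Y136.726
M3 S654
G1 X129.700 Y136.726 F2194
G1 X129.700 Y70.168 F2194
G1 X63.207 Y70.168 F2194
G1 X63.207 Y136.726 F2194
M5
G00 X98.760 Y100.555
M3 S654
G1 X176.163 Y100.555 F2194
G1 X176.163 Y26.110 F2194
G1 X98.760 Y26.110 F2194
G1 X98.760 Y100.555 F2194
M5
G00 X132.857 Y121.961
M3 S654
G1 X259.881 Y121.961 F2194
G1 X259.881 Y115.864 F2194
G1 X132.857 Y115.864 F2194
G1 X132.857 Y121.961 F2194
M5
G00 X0.000 Y0.000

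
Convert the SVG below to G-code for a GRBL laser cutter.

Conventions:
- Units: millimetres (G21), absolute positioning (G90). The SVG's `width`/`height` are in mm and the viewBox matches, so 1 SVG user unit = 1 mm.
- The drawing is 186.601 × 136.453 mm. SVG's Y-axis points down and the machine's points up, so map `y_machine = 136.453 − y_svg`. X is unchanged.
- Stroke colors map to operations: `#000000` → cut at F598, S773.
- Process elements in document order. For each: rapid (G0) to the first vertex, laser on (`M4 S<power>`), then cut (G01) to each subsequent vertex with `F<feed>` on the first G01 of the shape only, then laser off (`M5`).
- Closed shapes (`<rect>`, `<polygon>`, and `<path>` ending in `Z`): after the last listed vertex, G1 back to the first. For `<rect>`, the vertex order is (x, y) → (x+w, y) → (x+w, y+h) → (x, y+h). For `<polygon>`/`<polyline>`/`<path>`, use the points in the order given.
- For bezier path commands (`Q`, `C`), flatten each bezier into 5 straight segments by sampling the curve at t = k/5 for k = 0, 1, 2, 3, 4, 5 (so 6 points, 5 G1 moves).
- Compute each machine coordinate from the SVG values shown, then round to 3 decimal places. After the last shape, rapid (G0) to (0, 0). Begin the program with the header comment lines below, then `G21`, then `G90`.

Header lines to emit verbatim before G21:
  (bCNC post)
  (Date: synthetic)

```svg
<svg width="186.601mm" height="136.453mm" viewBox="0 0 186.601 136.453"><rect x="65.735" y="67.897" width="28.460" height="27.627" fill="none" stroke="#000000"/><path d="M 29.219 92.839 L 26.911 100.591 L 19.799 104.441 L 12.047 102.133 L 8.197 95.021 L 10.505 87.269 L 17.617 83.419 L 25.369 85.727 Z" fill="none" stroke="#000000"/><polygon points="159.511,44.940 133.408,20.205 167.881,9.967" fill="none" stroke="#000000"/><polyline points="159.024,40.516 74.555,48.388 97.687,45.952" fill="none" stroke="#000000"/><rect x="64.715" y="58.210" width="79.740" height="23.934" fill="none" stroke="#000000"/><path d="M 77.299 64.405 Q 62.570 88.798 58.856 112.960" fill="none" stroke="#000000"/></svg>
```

1 u = 1 mm; y_m = 136.453 − y.

[1] `<rect>` rectangle, #000000→cut S773 F598: (65.735,68.556) → (94.195,68.556) → (94.195,40.929) → (65.735,40.929) → (65.735,68.556) (closed)

[2] `<path>` regular polygon, #000000→cut S773 F598: (29.219,43.614) → (26.911,35.862) → (19.799,32.012) → (12.047,34.320) → (8.197,41.432) → (10.505,49.184) → (17.617,53.034) → (25.369,50.726) → (29.219,43.614) (closed)

[3] `<polygon>` regular polygon, #000000→cut S773 F598: (159.511,91.513) → (133.408,116.248) → (167.881,126.486) → (159.511,91.513) (closed)

[4] `<polyline>` open polyline, #000000→cut S773 F598: (159.024,95.937) → (74.555,88.065) → (97.687,90.501)

[5] `<rect>` rectangle, #000000→cut S773 F598: (64.715,78.243) → (144.455,78.243) → (144.455,54.309) → (64.715,54.309) → (64.715,78.243) (closed)

[6] `<path>` quadratic bezier, #000000→cut S773 F598: (77.299,72.048) → (71.848,62.300) → (67.278,52.571) → (63.590,42.860) → (60.782,33.167) → (58.856,23.493)

(bCNC post)
(Date: synthetic)
G21
G90
G0 X65.735 Y68.556
M4 S773
G01 X94.195 Y68.556 F598
G01 X94.195 Y40.929
G01 X65.735 Y40.929
G01 X65.735 Y68.556
M5
G0 X29.219 Y43.614
M4 S773
G01 X26.911 Y35.862 F598
G01 X19.799 Y32.012
G01 X12.047 Y34.320
G01 X8.197 Y41.432
G01 X10.505 Y49.184
G01 X17.617 Y53.034
G01 X25.369 Y50.726
G01 X29.219 Y43.614
M5
G0 X159.511 Y91.513
M4 S773
G01 X133.408 Y116.248 F598
G01 X167.881 Y126.486
G01 X159.511 Y91.513
M5
G0 X159.024 Y95.937
M4 S773
G01 X74.555 Y88.065 F598
G01 X97.687 Y90.501
M5
G0 X64.715 Y78.243
M4 S773
G01 X144.455 Y78.243 F598
G01 X144.455 Y54.309
G01 X64.715 Y54.309
G01 X64.715 Y78.243
M5
G0 X77.299 Y72.048
M4 S773
G01 X71.848 Y62.300 F598
G01 X67.278 Y52.571
G01 X63.590 Y42.860
G01 X60.782 Y33.167
G01 X58.856 Y23.493
M5
G0 X0.000 Y0.000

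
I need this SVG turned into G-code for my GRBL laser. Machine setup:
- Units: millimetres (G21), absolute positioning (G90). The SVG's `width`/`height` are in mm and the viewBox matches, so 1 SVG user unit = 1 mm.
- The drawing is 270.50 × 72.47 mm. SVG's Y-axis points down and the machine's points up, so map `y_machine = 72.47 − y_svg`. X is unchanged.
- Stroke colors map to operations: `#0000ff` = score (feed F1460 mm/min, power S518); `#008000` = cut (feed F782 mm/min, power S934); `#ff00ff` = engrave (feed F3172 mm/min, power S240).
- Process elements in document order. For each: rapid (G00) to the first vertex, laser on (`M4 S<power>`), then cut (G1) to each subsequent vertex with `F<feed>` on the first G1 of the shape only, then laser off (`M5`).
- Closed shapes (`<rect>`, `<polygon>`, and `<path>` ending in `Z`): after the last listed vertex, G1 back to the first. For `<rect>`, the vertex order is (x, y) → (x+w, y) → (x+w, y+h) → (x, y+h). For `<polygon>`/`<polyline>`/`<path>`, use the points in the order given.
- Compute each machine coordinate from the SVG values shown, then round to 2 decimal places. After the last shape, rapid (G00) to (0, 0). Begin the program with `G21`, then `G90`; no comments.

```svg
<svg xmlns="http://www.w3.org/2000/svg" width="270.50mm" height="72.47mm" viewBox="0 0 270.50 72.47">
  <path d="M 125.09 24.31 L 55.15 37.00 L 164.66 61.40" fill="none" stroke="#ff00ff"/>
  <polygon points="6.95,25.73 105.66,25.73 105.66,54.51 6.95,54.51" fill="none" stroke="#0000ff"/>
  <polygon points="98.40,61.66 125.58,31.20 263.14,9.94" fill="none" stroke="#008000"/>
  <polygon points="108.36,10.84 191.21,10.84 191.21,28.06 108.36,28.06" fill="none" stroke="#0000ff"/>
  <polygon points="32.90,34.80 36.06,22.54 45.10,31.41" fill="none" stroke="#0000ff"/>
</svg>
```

Since the viewBox matches the mm dimensions, user units are millimetres directly. The only transform is the Y-flip y_m = 72.47 − y_svg.

Shape 1 is a open polyline drawn with `<path>`. Its stroke #ff00ff means engrave at S240, F3172. After flipping Y the toolpath is (125.09,48.16) → (55.15,35.47) → (164.66,11.07).

Shape 2 is a rectangle drawn with `<polygon>`. Its stroke #0000ff means score at S518, F1460. After flipping Y the toolpath is (6.95,46.74) → (105.66,46.74) → (105.66,17.96) → (6.95,17.96) → (6.95,46.74), returning to the start.

Shape 3 is a closed polygon drawn with `<polygon>`. Its stroke #008000 means cut at S934, F782. After flipping Y the toolpath is (98.40,10.81) → (125.58,41.27) → (263.14,62.53) → (98.40,10.81), returning to the start.

Shape 4 is a rectangle drawn with `<polygon>`. Its stroke #0000ff means score at S518, F1460. After flipping Y the toolpath is (108.36,61.63) → (191.21,61.63) → (191.21,44.41) → (108.36,44.41) → (108.36,61.63), returning to the start.

Shape 5 is a regular polygon drawn with `<polygon>`. Its stroke #0000ff means score at S518, F1460. After flipping Y the toolpath is (32.90,37.67) → (36.06,49.93) → (45.10,41.06) → (32.90,37.67), returning to the start.

G21
G90
G00 X125.09 Y48.16
M4 S240
G1 X55.15 Y35.47 F3172
G1 X164.66 Y11.07
M5
G00 X6.95 Y46.74
M4 S518
G1 X105.66 Y46.74 F1460
G1 X105.66 Y17.96
G1 X6.95 Y17.96
G1 X6.95 Y46.74
M5
G00 X98.40 Y10.81
M4 S934
G1 X125.58 Y41.27 F782
G1 X263.14 Y62.53
G1 X98.40 Y10.81
M5
G00 X108.36 Y61.63
M4 S518
G1 X191.21 Y61.63 F1460
G1 X191.21 Y44.41
G1 X108.36 Y44.41
G1 X108.36 Y61.63
M5
G00 X32.90 Y37.67
M4 S518
G1 X36.06 Y49.93 F1460
G1 X45.10 Y41.06
G1 X32.90 Y37.67
M5
G00 X0.00 Y0.00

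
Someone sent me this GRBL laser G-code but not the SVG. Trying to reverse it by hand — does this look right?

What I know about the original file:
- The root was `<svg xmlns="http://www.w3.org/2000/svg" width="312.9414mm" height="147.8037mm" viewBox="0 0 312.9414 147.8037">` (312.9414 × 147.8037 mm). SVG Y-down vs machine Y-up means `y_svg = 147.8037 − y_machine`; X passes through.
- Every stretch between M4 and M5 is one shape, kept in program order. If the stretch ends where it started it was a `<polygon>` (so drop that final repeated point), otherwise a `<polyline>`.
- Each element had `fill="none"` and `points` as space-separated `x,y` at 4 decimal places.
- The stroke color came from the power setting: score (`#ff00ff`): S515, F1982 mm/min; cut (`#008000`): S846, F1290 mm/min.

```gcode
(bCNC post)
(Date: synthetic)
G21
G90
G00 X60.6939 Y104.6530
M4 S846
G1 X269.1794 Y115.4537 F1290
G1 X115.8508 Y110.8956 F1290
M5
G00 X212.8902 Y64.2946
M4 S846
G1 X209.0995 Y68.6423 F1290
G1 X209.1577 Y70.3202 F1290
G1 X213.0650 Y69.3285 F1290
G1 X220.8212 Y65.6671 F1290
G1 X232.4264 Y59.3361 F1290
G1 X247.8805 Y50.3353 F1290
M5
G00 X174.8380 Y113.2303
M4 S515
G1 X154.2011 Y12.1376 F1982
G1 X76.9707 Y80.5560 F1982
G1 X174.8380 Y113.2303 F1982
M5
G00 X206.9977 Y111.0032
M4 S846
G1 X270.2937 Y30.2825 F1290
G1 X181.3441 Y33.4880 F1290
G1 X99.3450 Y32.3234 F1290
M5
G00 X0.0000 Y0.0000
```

<svg xmlns="http://www.w3.org/2000/svg" width="312.9414mm" height="147.8037mm" viewBox="0 0 312.9414 147.8037">
  <polyline points="60.6939,43.1507 269.1794,32.3500 115.8508,36.9081" fill="none" stroke="#008000"/>
  <polyline points="212.8902,83.5091 209.0995,79.1614 209.1577,77.4835 213.0650,78.4752 220.8212,82.1366 232.4264,88.4676 247.8805,97.4684" fill="none" stroke="#008000"/>
  <polygon points="174.8380,34.5734 154.2011,135.6661 76.9707,67.2477" fill="none" stroke="#ff00ff"/>
  <polyline points="206.9977,36.8005 270.2937,117.5212 181.3441,114.3157 99.3450,115.4803" fill="none" stroke="#008000"/>
</svg>

Machine Y-up, SVG Y-down with viewBox height 147.8037, so y_svg = 147.8037 − y_machine; X carries over.

Run 1: S846 ⇒ cut layer `#008000`. The run is open, so emit a `<polyline>` with points (Y-flipped): 60.6939,43.1507 269.1794,32.3500 115.8508,36.9081.

Run 2: S846 ⇒ cut layer `#008000`. The run is open, so emit a `<polyline>` with points (Y-flipped): 212.8902,83.5091 209.0995,79.1614 209.1577,77.4835 213.0650,78.4752 220.8212,82.1366 232.4264,88.4676 247.8805,97.4684.

Run 3: the run's S515 means `#ff00ff` (score). The run returns to its start, so emit a `<polygon>` with points (Y-flipped): 174.8380,34.5734 154.2011,135.6661 76.9707,67.2477.

Run 4: S846 ⇒ cut layer `#008000`. The run is open, so emit a `<polyline>` with points (Y-flipped): 206.9977,36.8005 270.2937,117.5212 181.3441,114.3157 99.3450,115.4803.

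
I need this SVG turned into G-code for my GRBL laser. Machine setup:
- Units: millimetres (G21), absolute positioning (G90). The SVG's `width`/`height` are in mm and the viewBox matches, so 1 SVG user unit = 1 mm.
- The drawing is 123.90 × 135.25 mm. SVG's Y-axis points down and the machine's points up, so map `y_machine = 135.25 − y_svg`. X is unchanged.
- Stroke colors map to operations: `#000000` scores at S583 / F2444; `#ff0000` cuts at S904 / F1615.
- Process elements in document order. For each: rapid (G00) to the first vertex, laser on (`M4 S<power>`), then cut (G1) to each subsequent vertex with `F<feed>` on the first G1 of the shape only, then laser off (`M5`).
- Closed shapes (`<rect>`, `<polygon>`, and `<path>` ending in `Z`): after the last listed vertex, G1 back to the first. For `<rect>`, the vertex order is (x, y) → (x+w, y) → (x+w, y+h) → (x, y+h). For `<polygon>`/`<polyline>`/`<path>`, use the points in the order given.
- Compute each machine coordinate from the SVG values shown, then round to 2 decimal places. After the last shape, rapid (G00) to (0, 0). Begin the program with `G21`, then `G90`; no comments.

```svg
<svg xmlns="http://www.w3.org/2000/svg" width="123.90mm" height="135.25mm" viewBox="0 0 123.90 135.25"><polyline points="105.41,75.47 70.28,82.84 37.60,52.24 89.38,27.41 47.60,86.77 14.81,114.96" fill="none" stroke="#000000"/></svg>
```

viewBox `0 0 123.90 135.25` with mm width/height → 1 unit = 1 mm. Flip: y_m = 135.25 − y_svg.

**Shape 1** — `<polyline>` open polyline, stroke `#000000` → score (S583, F2444). Machine vertices: (105.41,59.78) → (70.28,52.41) → (37.60,83.01) → (89.38,107.84) → (47.60,48.48) → (14.81,20.29). Open path.

G21
G90
G00 X105.41 Y59.78
M4 S583
G1 X70.28 Y52.41 F2444
G1 X37.60 Y83.01
G1 X89.38 Y107.84
G1 X47.60 Y48.48
G1 X14.81 Y20.29
M5
G00 X0.00 Y0.00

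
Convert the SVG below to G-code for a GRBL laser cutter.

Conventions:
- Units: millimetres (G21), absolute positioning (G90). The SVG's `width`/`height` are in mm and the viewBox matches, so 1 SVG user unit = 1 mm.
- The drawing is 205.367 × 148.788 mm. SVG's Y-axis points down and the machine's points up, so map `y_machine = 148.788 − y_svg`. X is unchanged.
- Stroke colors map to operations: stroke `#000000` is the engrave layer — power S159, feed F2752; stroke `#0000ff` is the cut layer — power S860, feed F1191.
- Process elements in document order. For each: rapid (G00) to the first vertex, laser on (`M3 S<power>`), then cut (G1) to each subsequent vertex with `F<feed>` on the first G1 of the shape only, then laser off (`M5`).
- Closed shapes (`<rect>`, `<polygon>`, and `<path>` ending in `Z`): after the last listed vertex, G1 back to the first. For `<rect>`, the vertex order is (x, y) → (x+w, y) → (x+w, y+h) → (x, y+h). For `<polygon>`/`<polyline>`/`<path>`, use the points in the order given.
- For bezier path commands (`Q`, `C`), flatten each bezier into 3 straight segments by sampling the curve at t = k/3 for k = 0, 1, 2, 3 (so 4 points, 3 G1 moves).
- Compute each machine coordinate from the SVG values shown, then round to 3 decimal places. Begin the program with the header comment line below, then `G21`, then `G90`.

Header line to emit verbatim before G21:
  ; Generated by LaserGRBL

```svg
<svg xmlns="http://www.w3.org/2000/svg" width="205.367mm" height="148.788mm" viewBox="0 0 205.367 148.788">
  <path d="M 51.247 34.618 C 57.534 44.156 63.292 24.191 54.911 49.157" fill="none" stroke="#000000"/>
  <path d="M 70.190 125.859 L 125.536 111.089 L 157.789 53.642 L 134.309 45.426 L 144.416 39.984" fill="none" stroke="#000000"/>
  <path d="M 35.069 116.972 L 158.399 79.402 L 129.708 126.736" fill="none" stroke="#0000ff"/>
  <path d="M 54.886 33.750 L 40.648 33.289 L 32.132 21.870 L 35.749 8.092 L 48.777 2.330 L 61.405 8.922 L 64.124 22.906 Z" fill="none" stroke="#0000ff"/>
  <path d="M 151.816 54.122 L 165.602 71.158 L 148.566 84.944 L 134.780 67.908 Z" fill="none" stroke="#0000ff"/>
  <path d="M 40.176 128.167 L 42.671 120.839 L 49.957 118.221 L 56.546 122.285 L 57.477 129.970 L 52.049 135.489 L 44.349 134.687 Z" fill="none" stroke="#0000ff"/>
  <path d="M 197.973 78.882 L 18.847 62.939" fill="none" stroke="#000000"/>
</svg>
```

viewBox `0 0 205.367 148.788` with mm width/height → 1 unit = 1 mm. Flip: y_m = 148.788 − y_svg.

**Shape 1** — `<path>` cubic bezier, stroke `#000000` → engrave (S159, F2752). Control points (SVG): P0=(51.247,34.618), P1=(57.534,44.156), P2=(63.292,24.191), P3=(54.911,49.157); sampled at t=k/3. Machine vertices: (51.247,114.170) → (56.854,111.710) → (59.083,112.377) → (54.911,99.631). Open path.

**Shape 2** — `<path>` open polyline, stroke `#000000` → engrave (S159, F2752). Machine vertices: (70.190,22.929) → (125.536,37.699) → (157.789,95.146) → (134.309,103.362) → (144.416,108.804). Open path.

**Shape 3** — `<path>` open polyline, stroke `#0000ff` → cut (S860, F1191). Machine vertices: (35.069,31.816) → (158.399,69.386) → (129.708,22.052). Open path.

**Shape 4** — `<path>` regular polygon, stroke `#0000ff` → cut (S860, F1191). Machine vertices: (54.886,115.038) → (40.648,115.499) → (32.132,126.918) → (35.749,140.696) → (48.777,146.458) → (61.405,139.866) → (64.124,125.882) → (54.886,115.038). Closed: final G1 returns to the first vertex.

**Shape 5** — `<path>` regular polygon, stroke `#0000ff` → cut (S860, F1191). Machine vertices: (151.816,94.666) → (165.602,77.630) → (148.566,63.844) → (134.780,80.880) → (151.816,94.666). Closed: final G1 returns to the first vertex.

**Shape 6** — `<path>` regular polygon, stroke `#0000ff` → cut (S860, F1191). Machine vertices: (40.176,20.621) → (42.671,27.949) → (49.957,30.567) → (56.546,26.503) → (57.477,18.818) → (52.049,13.299) → (44.349,14.101) → (40.176,20.621). Closed: final G1 returns to the first vertex.

**Shape 7** — `<path>` line segment, stroke `#000000` → engrave (S159, F2752). Machine vertices: (197.973,69.906) → (18.847,85.849). Open path.

; Generated by LaserGRBL
G21
G90
G00 X51.247 Y114.170
M3 S159
G1 X56.854 Y111.710 F2752
G1 X59.083 Y112.377
G1 X54.911 Y99.631
M5
G00 X70.190 Y22.929
M3 S159
G1 X125.536 Y37.699 F2752
G1 X157.789 Y95.146
G1 X134.309 Y103.362
G1 X144.416 Y108.804
M5
G00 X35.069 Y31.816
M3 S860
G1 X158.399 Y69.386 F1191
G1 X129.708 Y22.052
M5
G00 X54.886 Y115.038
M3 S860
G1 X40.648 Y115.499 F1191
G1 X32.132 Y126.918
G1 X35.749 Y140.696
G1 X48.777 Y146.458
G1 X61.405 Y139.866
G1 X64.124 Y125.882
G1 X54.886 Y115.038
M5
G00 X151.816 Y94.666
M3 S860
G1 X165.602 Y77.630 F1191
G1 X148.566 Y63.844
G1 X134.780 Y80.880
G1 X151.816 Y94.666
M5
G00 X40.176 Y20.621
M3 S860
G1 X42.671 Y27.949 F1191
G1 X49.957 Y30.567
G1 X56.546 Y26.503
G1 X57.477 Y18.818
G1 X52.049 Y13.299
G1 X44.349 Y14.101
G1 X40.176 Y20.621
M5
G00 X197.973 Y69.906
M3 S159
G1 X18.847 Y85.849 F2752
M5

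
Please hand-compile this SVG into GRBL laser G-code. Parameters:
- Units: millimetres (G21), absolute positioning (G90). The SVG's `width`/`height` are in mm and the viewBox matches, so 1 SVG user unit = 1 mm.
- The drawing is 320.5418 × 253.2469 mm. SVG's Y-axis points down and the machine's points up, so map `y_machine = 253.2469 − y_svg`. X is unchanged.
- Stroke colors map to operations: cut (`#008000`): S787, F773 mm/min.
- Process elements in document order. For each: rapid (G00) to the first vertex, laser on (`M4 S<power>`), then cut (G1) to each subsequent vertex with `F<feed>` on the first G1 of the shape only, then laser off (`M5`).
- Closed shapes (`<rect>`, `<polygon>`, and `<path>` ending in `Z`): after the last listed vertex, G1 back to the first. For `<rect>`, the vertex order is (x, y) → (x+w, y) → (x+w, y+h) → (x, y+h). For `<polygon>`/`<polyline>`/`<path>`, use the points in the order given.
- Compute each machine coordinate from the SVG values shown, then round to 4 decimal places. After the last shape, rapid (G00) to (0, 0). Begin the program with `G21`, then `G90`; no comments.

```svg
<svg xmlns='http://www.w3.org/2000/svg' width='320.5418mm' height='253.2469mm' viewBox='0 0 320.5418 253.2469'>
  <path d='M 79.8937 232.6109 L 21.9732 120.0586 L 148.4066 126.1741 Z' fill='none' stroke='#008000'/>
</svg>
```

1 u = 1 mm; y_m = 253.2469 − y.

[1] `<path>` regular polygon, #008000→cut S787 F773: (79.8937,20.6360) → (21.9732,133.1883) → (148.4066,127.0728) → (79.8937,20.6360) (closed)

G21
G90
G00 X79.8937 Y20.6360
M4 S787
G1 X21.9732 Y133.1883 F773
G1 X148.4066 Y127.0728
G1 X79.8937 Y20.6360
M5
G00 X0.0000 Y0.0000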